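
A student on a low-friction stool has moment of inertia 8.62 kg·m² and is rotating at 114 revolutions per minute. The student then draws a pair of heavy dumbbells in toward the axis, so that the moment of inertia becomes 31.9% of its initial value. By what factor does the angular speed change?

Angular momentum about the spin axis is conserved since the torque about it is zero.
I₂ = 0.319 × 8.62 = 2.750 kg·m².
ω₂/ω₁ = I₁/I₂ = 8.620 / 2.750 = 3.135.

ω₂/ω₁ ≈ 3.13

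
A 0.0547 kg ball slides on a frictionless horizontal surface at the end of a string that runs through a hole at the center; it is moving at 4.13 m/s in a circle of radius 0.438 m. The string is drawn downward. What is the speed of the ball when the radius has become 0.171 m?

v₂ ≈ 10.6 m/s

The only horizontal force on the mass is along the cord (radial), so it exerts no torque about the hole and angular momentum m v r is conserved.
v₂ = v₁ r₁ / r₂ = (4.13)(0.438) / (0.171) = 10.58 m/s.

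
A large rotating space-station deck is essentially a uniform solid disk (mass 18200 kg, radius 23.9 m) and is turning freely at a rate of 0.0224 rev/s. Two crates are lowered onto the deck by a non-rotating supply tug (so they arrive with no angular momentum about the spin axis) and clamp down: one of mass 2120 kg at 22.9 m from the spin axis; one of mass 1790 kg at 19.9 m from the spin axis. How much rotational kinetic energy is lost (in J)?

energy lost ≈ 13400 J

The added mass arrives with no angular momentum about the spin axis, and any external torque about the spin axis is negligible, so the system's angular momentum is conserved.
I_p = ½(18200)(23.9)² = 5.198e+06 kg·m².
Added inertia Σmr² = (2120)(22.9)² + (1790)(19.9)² = 1.821e+06 kg·m²; I_f = 5.198e+06 + 1.821e+06 = 7.019e+06 kg·m².
ω_f = I_p ω_i / I_f = (5.198e+06)(0.0224) / 7.019e+06 = 0.01659 rev/s.
KE_i = ½(5.198e+06)(0.1407 rad/s)² = 51480 J; KE_f = ½(7.019e+06)(0.1042)² = 38130 J.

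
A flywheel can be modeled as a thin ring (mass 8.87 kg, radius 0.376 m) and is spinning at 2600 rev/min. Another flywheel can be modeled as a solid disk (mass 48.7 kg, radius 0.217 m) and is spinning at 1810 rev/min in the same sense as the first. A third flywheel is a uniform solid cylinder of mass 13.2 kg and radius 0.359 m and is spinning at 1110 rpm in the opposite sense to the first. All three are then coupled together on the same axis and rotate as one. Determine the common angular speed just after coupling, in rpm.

|ω_f| ≈ 1350 rpm

No external torque acts about the common axis, so total angular momentum is conserved.
Moments of inertia: I_A = (8.87)(0.376)² = 1.254 kg·m²; I_B = ½(48.7)(0.217)² = 1.147 kg·m²; I_C = ½(13.2)(0.359)² = 0.8506 kg·m².
Taking A's sense as positive: L = (1.254)(2600) + (1.147)(1810) − (0.8506)(1110) = 4392 kg·m²·rpm.
Combined I = 1.254 + 1.147 + 0.8506 = 3.251 kg·m².
ω_f = L / I = 4392 / 3.251 = 1351 rpm.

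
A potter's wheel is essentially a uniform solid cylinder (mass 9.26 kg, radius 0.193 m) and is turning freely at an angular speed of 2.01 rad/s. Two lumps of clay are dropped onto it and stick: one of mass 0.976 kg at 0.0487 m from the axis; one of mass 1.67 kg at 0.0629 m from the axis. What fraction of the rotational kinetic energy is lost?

fraction ≈ 0.0492

No external torque acts about the axis; L_before = L_after.
I_p = ½(9.26)(0.193)² = 0.1725 kg·m².
Added inertia Σmr² = (0.976)(0.0487)² + (1.67)(0.0629)² = 0.008922 kg·m²; I_f = 0.1725 + 0.008922 = 0.1814 kg·m².
ω_f = I_p ω_i / I_f = (0.1725)(2.01) / 0.1814 = 1.911 rad/s.
KE_i = ½(0.1725)(2.010 rad/s)² = 0.3484 J; KE_f = ½(0.1814)(1.911)² = 0.3312 J.
Fraction lost = 0.04919.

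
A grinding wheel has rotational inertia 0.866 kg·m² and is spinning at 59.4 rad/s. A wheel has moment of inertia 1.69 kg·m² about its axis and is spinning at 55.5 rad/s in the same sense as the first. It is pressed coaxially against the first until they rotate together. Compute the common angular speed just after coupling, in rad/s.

No external torque acts about the common axis, so total angular momentum is conserved.
Taking A's sense as positive: L = (0.8660)(59.4) + (1.690)(55.5) = 145.2 kg·m²·rad/s.
Combined I = 0.8660 + 1.690 = 2.556 kg·m².
ω_f = L / I = 145.2 / 2.556 = 56.82 rad/s.

|ω_f| ≈ 56.8 rad/s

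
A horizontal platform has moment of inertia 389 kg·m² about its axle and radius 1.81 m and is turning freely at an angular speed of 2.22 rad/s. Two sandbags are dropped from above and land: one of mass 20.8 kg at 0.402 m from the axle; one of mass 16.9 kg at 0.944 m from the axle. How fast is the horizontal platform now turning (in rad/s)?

ω_f ≈ 2.12 rad/s

No external torque acts about the axle; L_before = L_after.
Added inertia Σmr² = (20.8)(0.402)² + (16.9)(0.944)² = 18.42 kg·m²; I_f = 389.0 + 18.42 = 407.4 kg·m².
ω_f = I_p ω_i / I_f = (389.0)(2.22) / 407.4 = 2.120 rad/s.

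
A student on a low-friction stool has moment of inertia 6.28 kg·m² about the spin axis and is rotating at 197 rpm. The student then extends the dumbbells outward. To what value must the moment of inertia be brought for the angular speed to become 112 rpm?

I₂ ≈ 11.0 kg·m²

With no external torque about the axis, L is conserved: I₁ω₁ = I₂ω₂.
I₂ = I₁ω₁ / ω₂ = (6.28)(197) / (112) = 11.05 kg·m².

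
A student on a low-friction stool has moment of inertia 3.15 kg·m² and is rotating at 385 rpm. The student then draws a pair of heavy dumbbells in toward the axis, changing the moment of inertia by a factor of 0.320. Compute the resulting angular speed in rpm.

No external torque acts about the spin axis, so angular momentum is conserved.
I₂ = 0.320 × 3.15 = 1.008 kg·m².
ω₂ = I₁ω₁ / I₂ = (3.150)(385 rpm) / (1.008) = 1203 rpm.

ω₂ ≈ 1200 rpm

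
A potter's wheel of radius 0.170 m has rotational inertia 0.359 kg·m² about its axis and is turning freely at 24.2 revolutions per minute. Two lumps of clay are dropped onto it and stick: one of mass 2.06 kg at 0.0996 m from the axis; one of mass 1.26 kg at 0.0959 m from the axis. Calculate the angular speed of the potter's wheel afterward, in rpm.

ω_f ≈ 22.2 rpm

The added mass arrives with no angular momentum about the axis, and any external torque about the axis is negligible, so the system's angular momentum is conserved.
Added inertia Σmr² = (2.06)(0.0996)² + (1.26)(0.0959)² = 0.03202 kg·m²; I_f = 0.3590 + 0.03202 = 0.3910 kg·m².
ω_f = I_p ω_i / I_f = (0.3590)(24.2) / 0.3910 = 22.22 rpm.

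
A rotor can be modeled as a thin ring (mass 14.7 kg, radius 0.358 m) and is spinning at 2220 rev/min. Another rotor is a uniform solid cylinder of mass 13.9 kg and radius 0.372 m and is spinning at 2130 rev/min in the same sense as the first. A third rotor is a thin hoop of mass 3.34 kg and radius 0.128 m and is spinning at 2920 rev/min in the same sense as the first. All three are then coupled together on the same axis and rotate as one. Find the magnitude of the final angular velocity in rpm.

|ω_f| ≈ 2200 rpm

No external torque acts about the common axis, so total angular momentum is conserved.
Moments of inertia: I_A = (14.7)(0.358)² = 1.884 kg·m²; I_B = ½(13.9)(0.372)² = 0.9618 kg·m²; I_C = (3.34)(0.128)² = 0.05472 kg·m².
Taking A's sense as positive: L = (1.884)(2220) + (0.9618)(2130) + (0.05472)(2920) = 6391 kg·m²·rpm.
Combined I = 1.884 + 0.9618 + 0.05472 = 2.901 kg·m².
ω_f = L / I = 6391 / 2.901 = 2203 rpm.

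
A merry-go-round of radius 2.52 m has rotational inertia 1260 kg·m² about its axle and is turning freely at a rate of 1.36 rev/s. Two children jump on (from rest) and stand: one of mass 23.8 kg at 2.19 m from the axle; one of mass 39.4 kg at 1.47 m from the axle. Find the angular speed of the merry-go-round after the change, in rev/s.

ω_f ≈ 1.17 rev/s

No external torque acts about the axle; L_before = L_after.
Added inertia Σmr² = (23.8)(2.19)² + (39.4)(1.47)² = 199.3 kg·m²; I_f = 1260 + 199.3 = 1459 kg·m².
ω_f = I_p ω_i / I_f = (1260)(1.36) / 1459 = 1.174 rev/s.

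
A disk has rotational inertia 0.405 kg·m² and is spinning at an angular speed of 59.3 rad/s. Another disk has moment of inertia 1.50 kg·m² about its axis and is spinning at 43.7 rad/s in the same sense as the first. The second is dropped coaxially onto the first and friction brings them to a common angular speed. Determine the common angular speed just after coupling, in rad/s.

The coupling torques are internal; angular momentum about the shared axis is conserved.
Taking A's sense as positive: L = (0.4050)(59.3) + (1.500)(43.7) = 89.57 kg·m²·rad/s.
Combined I = 0.4050 + 1.500 = 1.905 kg·m².
ω_f = L / I = 89.57 / 1.905 = 47.02 rad/s.

|ω_f| ≈ 47.0 rad/s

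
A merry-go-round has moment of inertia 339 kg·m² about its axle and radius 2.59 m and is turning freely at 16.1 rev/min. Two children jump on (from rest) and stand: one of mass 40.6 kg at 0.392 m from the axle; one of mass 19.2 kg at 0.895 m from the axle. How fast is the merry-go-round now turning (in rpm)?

ω_f ≈ 15.1 rpm

The added mass arrives with no angular momentum about the axle, and any external torque about the axle is negligible, so the system's angular momentum is conserved.
Added inertia Σmr² = (40.6)(0.392)² + (19.2)(0.895)² = 21.62 kg·m²; I_f = 339.0 + 21.62 = 360.6 kg·m².
ω_f = I_p ω_i / I_f = (339.0)(16.1) / 360.6 = 15.13 rpm.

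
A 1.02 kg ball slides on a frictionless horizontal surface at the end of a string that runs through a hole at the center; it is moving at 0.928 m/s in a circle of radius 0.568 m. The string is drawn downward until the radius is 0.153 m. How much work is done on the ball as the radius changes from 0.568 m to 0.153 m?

W ≈ 5.61 J

Central (radial) force ⇒ zero torque about the center ⇒ m v r is constant.
v₂ = v₁ r₁ / r₂ = (0.928)(0.568) / (0.153) = 3.445 m/s.
W = ΔKE = ½m(v₂² − v₁²) = 5.614 J.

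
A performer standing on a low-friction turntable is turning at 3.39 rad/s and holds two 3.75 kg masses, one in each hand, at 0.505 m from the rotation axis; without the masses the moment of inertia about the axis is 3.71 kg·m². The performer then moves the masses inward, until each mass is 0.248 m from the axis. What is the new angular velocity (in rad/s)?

ω₂ ≈ 4.57 rad/s

Angular momentum about the spin axis is conserved since the torque about it is zero.
I₁ = 3.71 + 2(3.75)(0.505)² = 5.623 kg·m²; I₂ = 3.71 + 2(3.75)(0.248)² = 4.171 kg·m².
ω₂ = I₁ω₁ / I₂ = (5.623)(3.39 rad/s) / (4.171) = 4.570 rad/s.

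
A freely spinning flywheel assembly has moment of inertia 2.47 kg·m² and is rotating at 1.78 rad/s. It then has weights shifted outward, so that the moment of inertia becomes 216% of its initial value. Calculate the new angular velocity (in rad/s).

With no external torque about the axis, L is conserved: I₁ω₁ = I₂ω₂.
I₂ = 2.16 × 2.47 = 5.335 kg·m².
ω₂ = I₁ω₁ / I₂ = (2.470)(1.78 rad/s) / (5.335) = 0.8241 rad/s.

ω₂ ≈ 0.824 rad/s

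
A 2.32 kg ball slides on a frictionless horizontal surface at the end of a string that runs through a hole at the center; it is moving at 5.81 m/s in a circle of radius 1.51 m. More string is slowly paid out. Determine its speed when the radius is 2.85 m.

v₂ ≈ 3.08 m/s

The only horizontal force on the mass is along the cord (radial), so it exerts no torque about the hole and angular momentum m v r is conserved.
v₂ = v₁ r₁ / r₂ = (5.81)(1.51) / (2.85) = 3.078 m/s.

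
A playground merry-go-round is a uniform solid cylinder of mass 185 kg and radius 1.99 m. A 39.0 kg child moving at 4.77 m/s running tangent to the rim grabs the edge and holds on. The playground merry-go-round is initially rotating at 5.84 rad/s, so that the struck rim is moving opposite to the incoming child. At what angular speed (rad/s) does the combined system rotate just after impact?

|ω_f| ≈ 3.40 rad/s

About the axle the impulsive forces during the collision are internal, so angular momentum about that axis is conserved.
I_p = ½(185)(1.99)² = 366.3 kg·m². Taking the sense of the child's angular momentum as positive, L_{child} = m v R = (39.0)(4.77)(1.99) = 370.2 kg·m²/s.
L_i = −I_p ω_p + m v R = −(366.3)(5.84) + 370.2 = -1769 kg·m²/s.
After sticking, I_f = I_p + m R² = 366.3 + (39.0)(1.99)² = 520.8 kg·m².
ω_f = L_i / I_f = -1769 / 520.8 = -3.397 rad/s.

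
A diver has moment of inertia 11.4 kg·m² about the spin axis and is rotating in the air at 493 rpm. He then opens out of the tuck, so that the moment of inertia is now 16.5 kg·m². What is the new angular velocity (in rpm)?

ω₂ ≈ 341 rpm

Angular momentum about the spin axis is conserved since the torque about it is zero.
ω₂ = I₁ω₁ / I₂ = (11.40)(493 rpm) / (16.50) = 340.6 rpm.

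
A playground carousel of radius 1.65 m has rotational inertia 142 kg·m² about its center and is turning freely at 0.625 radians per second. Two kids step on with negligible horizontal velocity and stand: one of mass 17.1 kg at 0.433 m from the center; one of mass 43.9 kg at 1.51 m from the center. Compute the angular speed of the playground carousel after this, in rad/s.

The added mass arrives with no angular momentum about the center, and any external torque about the center is negligible, so the system's angular momentum is conserved.
Added inertia Σmr² = (17.1)(0.433)² + (43.9)(1.51)² = 103.3 kg·m²; I_f = 142.0 + 103.3 = 245.3 kg·m².
ω_f = I_p ω_i / I_f = (142.0)(0.625) / 245.3 = 0.3618 rad/s.

ω_f ≈ 0.362 rad/s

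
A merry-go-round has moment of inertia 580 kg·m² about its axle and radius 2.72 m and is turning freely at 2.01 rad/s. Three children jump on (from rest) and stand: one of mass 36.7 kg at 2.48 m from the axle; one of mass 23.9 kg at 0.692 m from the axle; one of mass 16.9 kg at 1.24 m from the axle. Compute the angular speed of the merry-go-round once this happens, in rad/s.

The added mass arrives with no angular momentum about the axle, and any external torque about the axle is negligible, so the system's angular momentum is conserved.
Added inertia Σmr² = (36.7)(2.48)² + (23.9)(0.692)² + (16.9)(1.24)² = 263.1 kg·m²; I_f = 580.0 + 263.1 = 843.1 kg·m².
ω_f = I_p ω_i / I_f = (580.0)(2.01) / 843.1 = 1.383 rad/s.

ω_f ≈ 1.38 rad/s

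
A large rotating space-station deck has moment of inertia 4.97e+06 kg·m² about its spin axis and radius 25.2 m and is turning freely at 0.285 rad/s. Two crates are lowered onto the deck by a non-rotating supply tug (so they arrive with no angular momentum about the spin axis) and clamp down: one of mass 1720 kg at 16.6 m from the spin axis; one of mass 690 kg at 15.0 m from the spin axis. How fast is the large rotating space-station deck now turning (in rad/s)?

The added mass arrives with no angular momentum about the spin axis, and any external torque about the spin axis is negligible, so the system's angular momentum is conserved.
Added inertia Σmr² = (1720)(16.6)² + (690)(15.0)² = 6.292e+05 kg·m²; I_f = 4.970e+06 + 6.292e+05 = 5.599e+06 kg·m².
ω_f = I_p ω_i / I_f = (4.970e+06)(0.285) / 5.599e+06 = 0.2530 rad/s.

ω_f ≈ 0.253 rad/s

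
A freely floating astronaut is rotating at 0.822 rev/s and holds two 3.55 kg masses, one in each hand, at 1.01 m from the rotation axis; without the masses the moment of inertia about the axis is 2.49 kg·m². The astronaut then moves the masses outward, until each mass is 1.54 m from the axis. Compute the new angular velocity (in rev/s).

ω₂ ≈ 0.414 rev/s

With no external torque about the axis, L is conserved: I₁ω₁ = I₂ω₂.
I₁ = 2.49 + 2(3.55)(1.01)² = 9.733 kg·m²; I₂ = 2.49 + 2(3.55)(1.54)² = 19.33 kg·m².
ω₂ = I₁ω₁ / I₂ = (9.733)(0.822 rev/s) / (19.33) = 0.4139 rev/s.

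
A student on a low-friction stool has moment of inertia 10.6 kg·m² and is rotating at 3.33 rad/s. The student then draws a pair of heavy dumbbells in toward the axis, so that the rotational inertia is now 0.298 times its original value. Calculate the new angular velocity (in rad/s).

With no external torque about the axis, L is conserved: I₁ω₁ = I₂ω₂.
I₂ = 0.298 × 10.6 = 3.159 kg·m².
ω₂ = I₁ω₁ / I₂ = (10.60)(3.33 rad/s) / (3.159) = 11.17 rad/s.

ω₂ ≈ 11.2 rad/s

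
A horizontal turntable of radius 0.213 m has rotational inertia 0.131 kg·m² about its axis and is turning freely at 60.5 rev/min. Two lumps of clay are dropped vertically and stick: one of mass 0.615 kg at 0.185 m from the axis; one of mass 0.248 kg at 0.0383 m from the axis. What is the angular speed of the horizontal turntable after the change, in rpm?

ω_f ≈ 52.0 rpm

No external torque acts about the axis; L_before = L_after.
Added inertia Σmr² = (0.615)(0.185)² + (0.248)(0.0383)² = 0.02141 kg·m²; I_f = 0.1310 + 0.02141 = 0.1524 kg·m².
ω_f = I_p ω_i / I_f = (0.1310)(60.5) / 0.1524 = 52.00 rpm.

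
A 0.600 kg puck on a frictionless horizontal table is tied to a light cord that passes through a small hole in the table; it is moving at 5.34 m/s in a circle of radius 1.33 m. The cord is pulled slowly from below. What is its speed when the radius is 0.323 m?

Central (radial) force ⇒ zero torque about the center ⇒ m v r is constant.
v₂ = v₁ r₁ / r₂ = (5.34)(1.33) / (0.323) = 21.99 m/s.

v₂ ≈ 22.0 m/s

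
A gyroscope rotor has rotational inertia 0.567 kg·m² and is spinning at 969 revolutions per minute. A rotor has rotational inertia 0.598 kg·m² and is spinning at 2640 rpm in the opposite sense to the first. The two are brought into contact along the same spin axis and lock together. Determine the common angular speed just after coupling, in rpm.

The coupling torques are internal; angular momentum about the shared axis is conserved.
Taking A's sense as positive: L = (0.5670)(969) − (0.5980)(2640) = -1029 kg·m²·rpm.
Combined I = 0.5670 + 0.5980 = 1.165 kg·m².
ω_f = L / I = -1029 / 1.165 = -883.5 rpm.

|ω_f| ≈ 884 rpm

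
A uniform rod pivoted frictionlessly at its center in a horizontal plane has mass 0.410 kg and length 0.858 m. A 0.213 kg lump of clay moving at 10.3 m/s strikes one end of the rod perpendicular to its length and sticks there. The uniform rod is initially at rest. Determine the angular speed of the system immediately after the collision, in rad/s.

|ω_f| ≈ 14.6 rad/s

About the pivot the impulsive forces during the collision are internal, so angular momentum about that axis is conserved.
I_p = (1/12)(0.410)(0.858)² = 0.02515 kg·m². Taking the sense of the lump of clay's angular momentum as positive, L_{lump} = m v R = (0.213)(10.3)(0.858/2) = 0.9412 kg·m²/s.
L_i = 0 + 0.9412 = 0.9412 kg·m²/s.
After sticking, I_f = I_p + m R² = 0.02515 + (0.213)(0.858/2)² = 0.06435 kg·m².
ω_f = L_i / I_f = 0.9412 / 0.06435 = 14.63 rad/s.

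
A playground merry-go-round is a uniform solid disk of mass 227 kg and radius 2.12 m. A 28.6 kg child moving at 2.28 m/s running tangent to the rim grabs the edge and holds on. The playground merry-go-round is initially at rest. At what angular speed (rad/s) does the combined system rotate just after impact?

|ω_f| ≈ 0.216 rad/s

The axle reaction passes through the axle and exerts no torque about it; angular momentum about the axle is conserved through the impact.
I_p = ½(227)(2.12)² = 510.1 kg·m². Taking the sense of the child's angular momentum as positive, L_{child} = m v R = (28.6)(2.28)(2.12) = 138.2 kg·m²/s.
L_i = 0 + 138.2 = 138.2 kg·m²/s.
After sticking, I_f = I_p + m R² = 510.1 + (28.6)(2.12)² = 638.7 kg·m².
ω_f = L_i / I_f = 138.2 / 638.7 = 0.2165 rad/s.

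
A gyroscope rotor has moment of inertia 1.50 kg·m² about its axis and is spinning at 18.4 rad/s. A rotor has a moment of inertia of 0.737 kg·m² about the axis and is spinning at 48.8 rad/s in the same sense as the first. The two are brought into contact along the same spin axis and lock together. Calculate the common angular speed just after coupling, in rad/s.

|ω_f| ≈ 28.4 rad/s

The coupling torques are internal; angular momentum about the shared axis is conserved.
Taking A's sense as positive: L = (1.500)(18.4) + (0.7370)(48.8) = 63.57 kg·m²·rad/s.
Combined I = 1.500 + 0.7370 = 2.237 kg·m².
ω_f = L / I = 63.57 / 2.237 = 28.42 rad/s.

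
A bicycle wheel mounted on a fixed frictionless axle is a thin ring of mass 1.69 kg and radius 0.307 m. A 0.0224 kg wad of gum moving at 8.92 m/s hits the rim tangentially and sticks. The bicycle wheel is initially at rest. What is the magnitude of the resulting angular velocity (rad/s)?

|ω_f| ≈ 0.380 rad/s

About the axle the impulsive forces during the collision are internal, so angular momentum about that axis is conserved.
I_p = (1.69)(0.307)² = 0.1593 kg·m². Taking the sense of the wad of gum's angular momentum as positive, L_{wad} = m v R = (0.0224)(8.92)(0.307) = 0.06134 kg·m²/s.
L_i = 0 + 0.06134 = 0.06134 kg·m²/s.
After sticking, I_f = I_p + m R² = 0.1593 + (0.0224)(0.307)² = 0.1614 kg·m².
ω_f = L_i / I_f = 0.06134 / 0.1614 = 0.3801 rad/s.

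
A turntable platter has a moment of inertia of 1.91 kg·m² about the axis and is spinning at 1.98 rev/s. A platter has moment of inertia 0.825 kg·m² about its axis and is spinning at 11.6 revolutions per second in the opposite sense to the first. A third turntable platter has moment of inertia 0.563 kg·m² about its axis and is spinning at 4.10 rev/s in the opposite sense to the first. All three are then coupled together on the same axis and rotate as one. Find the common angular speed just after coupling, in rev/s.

The coupling torques are internal; angular momentum about the shared axis is conserved.
Taking A's sense as positive: L = (1.910)(1.98) − (0.8250)(11.6) − (0.5630)(4.10) = -8.096 kg·m²·rev/s.
Combined I = 1.910 + 0.8250 + 0.5630 = 3.298 kg·m².
ω_f = L / I = -8.096 / 3.298 = -2.455 rev/s.

|ω_f| ≈ 2.45 rev/s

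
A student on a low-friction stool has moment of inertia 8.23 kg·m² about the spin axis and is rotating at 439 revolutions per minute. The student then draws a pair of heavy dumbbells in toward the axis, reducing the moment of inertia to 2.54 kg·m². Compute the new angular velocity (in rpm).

ω₂ ≈ 1420 rpm

With no external torque about the axis, L is conserved: I₁ω₁ = I₂ω₂.
ω₂ = I₁ω₁ / I₂ = (8.230)(439 rpm) / (2.540) = 1422 rpm.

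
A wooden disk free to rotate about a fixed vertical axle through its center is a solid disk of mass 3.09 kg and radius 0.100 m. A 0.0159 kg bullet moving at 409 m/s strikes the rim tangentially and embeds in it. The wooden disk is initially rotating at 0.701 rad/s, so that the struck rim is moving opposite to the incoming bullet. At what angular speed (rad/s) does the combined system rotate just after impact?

The axle reaction passes through the axle and exerts no torque about it; angular momentum about the axle is conserved through the impact.
I_p = ½(3.09)(0.100)² = 0.01545 kg·m². Taking the sense of the bullet's angular momentum as positive, L_{bullet} = m v R = (0.0159)(409)(0.100) = 0.6503 kg·m²/s.
L_i = −I_p ω_p + m v R = −(0.01545)(0.701) + 0.6503 = 0.6395 kg·m²/s.
After sticking, I_f = I_p + m R² = 0.01545 + (0.0159)(0.100)² = 0.01561 kg·m².
ω_f = L_i / I_f = 0.6395 / 0.01561 = 40.97 rad/s.

|ω_f| ≈ 41.0 rad/s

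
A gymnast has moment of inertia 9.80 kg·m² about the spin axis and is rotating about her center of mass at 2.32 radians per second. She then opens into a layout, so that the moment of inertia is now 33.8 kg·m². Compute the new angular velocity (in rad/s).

ω₂ ≈ 0.673 rad/s

Angular momentum about the spin axis is conserved since the torque about it is zero.
ω₂ = I₁ω₁ / I₂ = (9.800)(2.32 rad/s) / (33.80) = 0.6727 rad/s.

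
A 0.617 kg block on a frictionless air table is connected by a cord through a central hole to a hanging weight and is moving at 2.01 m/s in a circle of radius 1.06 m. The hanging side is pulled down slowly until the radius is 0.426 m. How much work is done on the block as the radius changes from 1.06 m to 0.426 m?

W ≈ 6.47 J

The only horizontal force on the mass is along the cord (radial), so it exerts no torque about the hole and angular momentum m v r is conserved.
v₂ = v₁ r₁ / r₂ = (2.01)(1.06) / (0.426) = 5.001 m/s.
W = ΔKE = ½m(v₂² − v₁²) = 6.470 J.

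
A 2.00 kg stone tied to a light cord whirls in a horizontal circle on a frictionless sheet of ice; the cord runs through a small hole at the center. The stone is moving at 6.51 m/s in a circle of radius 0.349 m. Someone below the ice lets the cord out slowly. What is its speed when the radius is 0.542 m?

v₂ ≈ 4.19 m/s

Central (radial) force ⇒ zero torque about the center ⇒ m v r is constant.
v₂ = v₁ r₁ / r₂ = (6.51)(0.349) / (0.542) = 4.192 m/s.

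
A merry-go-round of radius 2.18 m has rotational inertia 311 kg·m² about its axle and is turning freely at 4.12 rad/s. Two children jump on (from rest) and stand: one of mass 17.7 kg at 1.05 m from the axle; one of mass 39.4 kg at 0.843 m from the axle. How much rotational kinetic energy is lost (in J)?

energy lost ≈ 350 J

No external torque acts about the axle; L_before = L_after.
Added inertia Σmr² = (17.7)(1.05)² + (39.4)(0.843)² = 47.51 kg·m²; I_f = 311.0 + 47.51 = 358.5 kg·m².
ω_f = I_p ω_i / I_f = (311.0)(4.12) / 358.5 = 3.574 rad/s.
KE_i = ½(311.0)(4.120 rad/s)² = 2640 J; KE_f = ½(358.5)(3.574)² = 2290 J.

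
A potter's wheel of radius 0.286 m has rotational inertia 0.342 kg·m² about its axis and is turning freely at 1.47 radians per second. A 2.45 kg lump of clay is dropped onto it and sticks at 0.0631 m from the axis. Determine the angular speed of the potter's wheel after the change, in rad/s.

ω_f ≈ 1.43 rad/s

The added mass arrives with no angular momentum about the axis, and any external torque about the axis is negligible, so the system's angular momentum is conserved.
Added inertia Σmr² = (2.45)(0.0631)² = 0.009755 kg·m²; I_f = 0.3420 + 0.009755 = 0.3518 kg·m².
ω_f = I_p ω_i / I_f = (0.3420)(1.47) / 0.3518 = 1.429 rad/s.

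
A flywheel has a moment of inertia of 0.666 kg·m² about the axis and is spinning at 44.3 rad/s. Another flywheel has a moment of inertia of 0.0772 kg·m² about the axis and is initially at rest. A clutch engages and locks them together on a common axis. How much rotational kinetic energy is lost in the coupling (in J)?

ΔKE lost ≈ 67.9 J

No external torque acts about the common axis, so total angular momentum is conserved.
Taking A's sense as positive: L = (0.6660)(44.3) = 29.50 kg·m²·rad/s.
Combined I = 0.6660 + 0.07720 = 0.7432 kg·m².
ω_f = L / I = 29.50 / 0.7432 = 39.70 rad/s.
KE_i = ½ΣIω² = 653.5 J; KE_f = ½(0.7432)(39.70)² = 585.6 J.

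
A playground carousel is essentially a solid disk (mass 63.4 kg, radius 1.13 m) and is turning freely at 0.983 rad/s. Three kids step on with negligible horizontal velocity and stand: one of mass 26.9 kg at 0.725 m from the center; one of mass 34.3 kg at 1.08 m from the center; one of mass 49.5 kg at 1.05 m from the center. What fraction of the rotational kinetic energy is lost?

fraction ≈ 0.729

No external torque acts about the center; L_before = L_after.
I_p = ½(63.4)(1.13)² = 40.48 kg·m².
Added inertia Σmr² = (26.9)(0.725)² + (34.3)(1.08)² + (49.5)(1.05)² = 108.7 kg·m²; I_f = 40.48 + 108.7 = 149.2 kg·m².
ω_f = I_p ω_i / I_f = (40.48)(0.983) / 149.2 = 0.2667 rad/s.
KE_i = ½(40.48)(0.9830 rad/s)² = 19.56 J; KE_f = ½(149.2)(0.2667)² = 5.306 J.
Fraction lost = 0.7287.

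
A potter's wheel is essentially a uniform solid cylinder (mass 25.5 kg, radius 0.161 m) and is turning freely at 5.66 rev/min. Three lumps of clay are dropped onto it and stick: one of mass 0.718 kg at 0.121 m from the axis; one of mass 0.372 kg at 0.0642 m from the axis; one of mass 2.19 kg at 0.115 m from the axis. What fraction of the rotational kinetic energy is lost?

fraction ≈ 0.110

The added mass arrives with no angular momentum about the axis, and any external torque about the axis is negligible, so the system's angular momentum is conserved.
I_p = ½(25.5)(0.161)² = 0.3305 kg·m².
Added inertia Σmr² = (0.718)(0.121)² + (0.372)(0.0642)² + (2.19)(0.115)² = 0.04101 kg·m²; I_f = 0.3305 + 0.04101 = 0.3715 kg·m².
ω_f = I_p ω_i / I_f = (0.3305)(5.66) / 0.3715 = 5.035 rpm.
KE_i = ½(0.3305)(0.5927 rad/s)² = 0.05805 J; KE_f = ½(0.3715)(0.5273)² = 0.05164 J.
Fraction lost = 0.1104.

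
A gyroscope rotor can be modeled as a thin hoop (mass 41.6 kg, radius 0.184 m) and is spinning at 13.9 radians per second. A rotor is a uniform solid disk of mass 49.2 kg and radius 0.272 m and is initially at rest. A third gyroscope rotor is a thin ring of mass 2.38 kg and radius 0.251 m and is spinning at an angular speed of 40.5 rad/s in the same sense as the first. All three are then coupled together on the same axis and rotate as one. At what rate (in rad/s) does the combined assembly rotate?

The coupling torques are internal; angular momentum about the shared axis is conserved.
Moments of inertia: I_A = (41.6)(0.184)² = 1.408 kg·m²; I_B = ½(49.2)(0.272)² = 1.820 kg·m²; I_C = (2.38)(0.251)² = 0.1499 kg·m².
Taking A's sense as positive: L = (1.408)(13.9) + (0.1499)(40.5) = 25.65 kg·m²·rad/s.
Combined I = 1.408 + 1.820 + 0.1499 = 3.378 kg·m².
ω_f = L / I = 25.65 / 3.378 = 7.592 rad/s.

|ω_f| ≈ 7.59 rad/s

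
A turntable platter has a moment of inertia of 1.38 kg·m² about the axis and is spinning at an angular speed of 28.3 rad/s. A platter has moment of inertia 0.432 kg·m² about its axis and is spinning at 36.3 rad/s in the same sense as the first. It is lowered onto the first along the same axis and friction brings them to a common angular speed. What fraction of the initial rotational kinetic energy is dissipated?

fraction ≈ 0.0126

The coupling torques are internal; angular momentum about the shared axis is conserved.
Taking A's sense as positive: L = (1.380)(28.3) + (0.4320)(36.3) = 54.74 kg·m²·rad/s.
Combined I = 1.380 + 0.4320 = 1.812 kg·m².
ω_f = L / I = 54.74 / 1.812 = 30.21 rad/s.
KE_i = ½ΣIω² = 837.2 J; KE_f = ½(1.812)(30.21)² = 826.7 J.
Fraction dissipated = (KE_i − KE_f)/KE_i = 0.01257.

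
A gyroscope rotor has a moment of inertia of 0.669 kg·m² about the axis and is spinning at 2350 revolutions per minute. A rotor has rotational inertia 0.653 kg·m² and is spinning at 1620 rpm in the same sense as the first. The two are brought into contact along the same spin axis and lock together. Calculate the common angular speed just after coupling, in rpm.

|ω_f| ≈ 1990 rpm

The coupling torques are internal; angular momentum about the shared axis is conserved.
Taking A's sense as positive: L = (0.6690)(2350) + (0.6530)(1620) = 2630 kg·m²·rpm.
Combined I = 0.6690 + 0.6530 = 1.322 kg·m².
ω_f = L / I = 2630 / 1.322 = 1989 rpm.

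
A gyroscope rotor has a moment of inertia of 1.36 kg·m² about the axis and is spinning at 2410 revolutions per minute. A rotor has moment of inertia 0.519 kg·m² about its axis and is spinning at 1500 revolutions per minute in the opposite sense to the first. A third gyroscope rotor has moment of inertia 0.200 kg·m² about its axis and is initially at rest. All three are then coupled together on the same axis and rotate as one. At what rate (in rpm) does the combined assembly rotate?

No external torque acts about the common axis, so total angular momentum is conserved.
Taking A's sense as positive: L = (1.360)(2410) − (0.5190)(1500) = 2499 kg·m²·rpm.
Combined I = 1.360 + 0.5190 + 0.2000 = 2.079 kg·m².
ω_f = L / I = 2499 / 2.079 = 1202 rpm.

|ω_f| ≈ 1200 rpm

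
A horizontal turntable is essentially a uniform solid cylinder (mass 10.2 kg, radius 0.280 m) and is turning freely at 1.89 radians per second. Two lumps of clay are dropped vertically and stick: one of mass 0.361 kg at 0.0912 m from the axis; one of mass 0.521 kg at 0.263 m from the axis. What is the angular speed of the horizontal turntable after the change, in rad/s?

ω_f ≈ 1.72 rad/s

No external torque acts about the axis; L_before = L_after.
I_p = ½(10.2)(0.280)² = 0.3998 kg·m².
Added inertia Σmr² = (0.361)(0.0912)² + (0.521)(0.263)² = 0.03904 kg·m²; I_f = 0.3998 + 0.03904 = 0.4389 kg·m².
ω_f = I_p ω_i / I_f = (0.3998)(1.89) / 0.4389 = 1.722 rad/s.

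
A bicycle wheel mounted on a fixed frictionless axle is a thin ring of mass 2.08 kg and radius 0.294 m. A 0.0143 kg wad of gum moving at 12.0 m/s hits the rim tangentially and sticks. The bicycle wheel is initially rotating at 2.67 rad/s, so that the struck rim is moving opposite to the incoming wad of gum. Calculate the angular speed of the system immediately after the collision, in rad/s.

The axle reaction passes through the axle and exerts no torque about it; angular momentum about the axle is conserved through the impact.
I_p = (2.08)(0.294)² = 0.1798 kg·m². Taking the sense of the wad of gum's angular momentum as positive, L_{wad} = m v R = (0.0143)(12.0)(0.294) = 0.05045 kg·m²/s.
L_i = −I_p ω_p + m v R = −(0.1798)(2.67) + 0.05045 = -0.4296 kg·m²/s.
After sticking, I_f = I_p + m R² = 0.1798 + (0.0143)(0.294)² = 0.1810 kg·m².
ω_f = L_i / I_f = -0.4296 / 0.1810 = -2.373 rad/s.

|ω_f| ≈ 2.37 rad/s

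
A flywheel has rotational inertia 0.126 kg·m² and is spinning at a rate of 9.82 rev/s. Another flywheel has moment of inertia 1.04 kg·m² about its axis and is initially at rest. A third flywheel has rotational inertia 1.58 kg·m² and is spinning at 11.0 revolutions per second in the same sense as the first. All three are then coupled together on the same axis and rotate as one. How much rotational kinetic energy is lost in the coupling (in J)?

No external torque acts about the common axis, so total angular momentum is conserved.
Taking A's sense as positive: L = (0.1260)(9.82) + (1.580)(11.0) = 18.62 kg·m²·rev/s.
Combined I = 0.1260 + 1.040 + 1.580 = 2.746 kg·m².
ω_f = L / I = 18.62 / 2.746 = 6.780 rev/s.
KE_i = ½ΣIω² = 4014 J; KE_f = ½(2.746)(42.60)² = 2492 J.

ΔKE lost ≈ 1520 J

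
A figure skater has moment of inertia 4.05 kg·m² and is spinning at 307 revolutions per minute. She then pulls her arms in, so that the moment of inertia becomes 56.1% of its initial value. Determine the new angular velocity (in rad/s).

ω₂ ≈ 57.3 rad/s

Angular momentum about the spin axis is conserved since the torque about it is zero.
I₂ = 0.561 × 4.05 = 2.272 kg·m².
ω₂ = I₁ω₁ / I₂ = (4.050)(307 rpm) / (2.272) = 547.2 rpm = 57.31 rad/s.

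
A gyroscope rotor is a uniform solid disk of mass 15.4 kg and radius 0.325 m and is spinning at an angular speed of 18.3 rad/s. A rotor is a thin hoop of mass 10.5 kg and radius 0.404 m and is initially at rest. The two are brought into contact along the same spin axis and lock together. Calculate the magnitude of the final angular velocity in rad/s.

The coupling torques are internal; angular momentum about the shared axis is conserved.
Moments of inertia: I_A = ½(15.4)(0.325)² = 0.8133 kg·m²; I_B = (10.5)(0.404)² = 1.714 kg·m².
Taking A's sense as positive: L = (0.8133)(18.3) = 14.88 kg·m²·rad/s.
Combined I = 0.8133 + 1.714 = 2.527 kg·m².
ω_f = L / I = 14.88 / 2.527 = 5.890 rad/s.

|ω_f| ≈ 5.89 rad/s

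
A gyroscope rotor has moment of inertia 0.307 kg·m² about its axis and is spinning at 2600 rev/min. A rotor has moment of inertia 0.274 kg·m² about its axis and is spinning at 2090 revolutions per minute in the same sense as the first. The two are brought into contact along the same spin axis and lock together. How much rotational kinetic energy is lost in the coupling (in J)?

ΔKE lost ≈ 206 J

The coupling torques are internal; angular momentum about the shared axis is conserved.
Taking A's sense as positive: L = (0.3070)(2600) + (0.2740)(2090) = 1371 kg·m²·rpm.
Combined I = 0.3070 + 0.2740 = 0.5810 kg·m².
ω_f = L / I = 1371 / 0.5810 = 2359 rpm.
KE_i = ½ΣIω² = 17940 J; KE_f = ½(0.5810)(247.1)² = 17740 J.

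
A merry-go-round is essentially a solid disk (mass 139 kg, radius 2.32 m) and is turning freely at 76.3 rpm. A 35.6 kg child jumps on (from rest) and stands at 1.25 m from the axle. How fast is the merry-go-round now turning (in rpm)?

ω_f ≈ 66.4 rpm

No external torque acts about the axle; L_before = L_after.
I_p = ½(139)(2.32)² = 374.1 kg·m².
Added inertia Σmr² = (35.6)(1.25)² = 55.62 kg·m²; I_f = 374.1 + 55.62 = 429.7 kg·m².
ω_f = I_p ω_i / I_f = (374.1)(76.3) / 429.7 = 66.42 rpm.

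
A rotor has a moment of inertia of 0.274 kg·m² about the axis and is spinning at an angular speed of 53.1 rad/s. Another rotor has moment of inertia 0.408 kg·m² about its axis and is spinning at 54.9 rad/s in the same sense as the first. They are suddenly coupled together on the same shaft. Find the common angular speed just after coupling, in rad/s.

|ω_f| ≈ 54.2 rad/s

The coupling torques are internal; angular momentum about the shared axis is conserved.
Taking A's sense as positive: L = (0.2740)(53.1) + (0.4080)(54.9) = 36.95 kg·m²·rad/s.
Combined I = 0.2740 + 0.4080 = 0.6820 kg·m².
ω_f = L / I = 36.95 / 0.6820 = 54.18 rad/s.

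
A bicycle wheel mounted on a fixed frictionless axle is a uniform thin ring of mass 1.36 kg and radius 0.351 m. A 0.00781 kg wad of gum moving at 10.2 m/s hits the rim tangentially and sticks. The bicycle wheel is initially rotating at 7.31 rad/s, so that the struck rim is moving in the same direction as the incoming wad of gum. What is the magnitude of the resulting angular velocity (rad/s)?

The axle reaction passes through the axle and exerts no torque about it; angular momentum about the axle is conserved through the impact.
I_p = (1.36)(0.351)² = 0.1676 kg·m². Taking the sense of the wad of gum's angular momentum as positive, L_{wad} = m v R = (0.00781)(10.2)(0.351) = 0.02796 kg·m²/s.
L_i = +I_p ω_p + m v R = +(0.1676)(7.31) + 0.02796 = 1.253 kg·m²/s.
After sticking, I_f = I_p + m R² = 0.1676 + (0.00781)(0.351)² = 0.1685 kg·m².
ω_f = L_i / I_f = 1.253 / 0.1685 = 7.434 rad/s.

|ω_f| ≈ 7.43 rad/s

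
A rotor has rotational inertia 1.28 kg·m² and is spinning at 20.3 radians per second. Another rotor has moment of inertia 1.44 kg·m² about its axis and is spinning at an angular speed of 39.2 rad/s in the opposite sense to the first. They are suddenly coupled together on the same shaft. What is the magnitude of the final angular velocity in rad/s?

|ω_f| ≈ 11.2 rad/s

No external torque acts about the common axis, so total angular momentum is conserved.
Taking A's sense as positive: L = (1.280)(20.3) − (1.440)(39.2) = -30.46 kg·m²·rad/s.
Combined I = 1.280 + 1.440 = 2.720 kg·m².
ω_f = L / I = -30.46 / 2.720 = -11.20 rad/s.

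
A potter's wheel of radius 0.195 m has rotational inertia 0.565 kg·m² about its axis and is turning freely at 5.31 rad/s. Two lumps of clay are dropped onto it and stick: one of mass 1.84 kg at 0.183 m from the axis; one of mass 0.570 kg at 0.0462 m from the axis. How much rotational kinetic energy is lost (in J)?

energy lost ≈ 0.797 J

No external torque acts about the axis; L_before = L_after.
Added inertia Σmr² = (1.84)(0.183)² + (0.570)(0.0462)² = 0.06284 kg·m²; I_f = 0.5650 + 0.06284 = 0.6278 kg·m².
ω_f = I_p ω_i / I_f = (0.5650)(5.31) / 0.6278 = 4.779 rad/s.
KE_i = ½(0.5650)(5.310 rad/s)² = 7.965 J; KE_f = ½(0.6278)(4.779)² = 7.168 J.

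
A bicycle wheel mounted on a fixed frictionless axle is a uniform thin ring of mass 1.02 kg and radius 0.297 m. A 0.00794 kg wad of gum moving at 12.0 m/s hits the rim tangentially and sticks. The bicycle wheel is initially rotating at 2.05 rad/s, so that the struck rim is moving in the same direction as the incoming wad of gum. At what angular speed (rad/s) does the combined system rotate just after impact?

|ω_f| ≈ 2.35 rad/s

About the axle the impulsive forces during the collision are internal, so angular momentum about that axis is conserved.
I_p = (1.02)(0.297)² = 0.08997 kg·m². Taking the sense of the wad of gum's angular momentum as positive, L_{wad} = m v R = (0.00794)(12.0)(0.297) = 0.02830 kg·m²/s.
L_i = +I_p ω_p + m v R = +(0.08997)(2.05) + 0.02830 = 0.2127 kg·m²/s.
After sticking, I_f = I_p + m R² = 0.08997 + (0.00794)(0.297)² = 0.09067 kg·m².
ω_f = L_i / I_f = 0.2127 / 0.09067 = 2.346 rad/s.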